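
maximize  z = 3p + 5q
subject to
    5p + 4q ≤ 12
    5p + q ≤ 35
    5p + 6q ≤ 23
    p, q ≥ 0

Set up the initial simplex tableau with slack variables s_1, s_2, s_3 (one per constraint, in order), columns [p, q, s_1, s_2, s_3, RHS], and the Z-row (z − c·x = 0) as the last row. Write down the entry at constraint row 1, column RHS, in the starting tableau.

The RHS of constraint 1 is b_1 = 12.

12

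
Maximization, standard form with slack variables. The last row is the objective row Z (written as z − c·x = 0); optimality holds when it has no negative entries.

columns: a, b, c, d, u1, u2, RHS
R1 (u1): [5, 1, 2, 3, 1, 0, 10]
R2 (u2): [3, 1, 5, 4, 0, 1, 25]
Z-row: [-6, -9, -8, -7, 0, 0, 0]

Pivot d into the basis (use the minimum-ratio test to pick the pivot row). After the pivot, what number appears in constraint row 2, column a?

Ratio test on column d — row 1: 10/3 = 10/3; row 2: 25/4 = 25/4. Minimum is 10/3 at row 1 (u1 leaves); pivot element 3.
Divide row 1 by 3; eliminate column d from the other rows.
Row 2 update in column a: 3 − 4·(5/3) = -11/3.

-11/3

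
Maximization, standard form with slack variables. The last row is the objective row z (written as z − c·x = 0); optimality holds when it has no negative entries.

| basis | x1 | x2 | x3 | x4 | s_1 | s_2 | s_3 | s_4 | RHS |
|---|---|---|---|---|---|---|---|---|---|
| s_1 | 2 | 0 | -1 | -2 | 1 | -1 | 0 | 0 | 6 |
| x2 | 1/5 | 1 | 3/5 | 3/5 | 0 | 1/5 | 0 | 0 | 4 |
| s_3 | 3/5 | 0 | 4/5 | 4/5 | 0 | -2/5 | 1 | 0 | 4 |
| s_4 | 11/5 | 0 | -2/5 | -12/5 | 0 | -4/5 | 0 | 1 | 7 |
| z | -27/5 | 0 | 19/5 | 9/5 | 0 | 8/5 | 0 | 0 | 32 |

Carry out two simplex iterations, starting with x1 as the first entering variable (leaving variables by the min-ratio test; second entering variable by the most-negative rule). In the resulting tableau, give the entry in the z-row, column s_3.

Ratio test on column x1 — row 1: 6/2 = 3; row 2: 4/(1/5) = 20; row 3: 4/(3/5) = 20/3; row 4: 7/(11/5) = 35/11. Minimum is 3 at row 1 (s_1 leaves); pivot element 2.
Divide row 1 by 2; eliminate column x1 from the other rows.
Second iteration: most negative z-row entry is -18/5 in column x4, so x4 enters.
Ratio test on column x4 — row 1: entry -1 ≤ 0; row 2: (17/5)/(4/5) = 17/4; row 3: (11/5)/(7/5) = 11/7; row 4: entry -1/5 ≤ 0. Minimum is 11/7 at row 3 (s_3 leaves); pivot element 7/5.
Divide row 3 by 7/5; eliminate column x4 from the other rows.
After both pivots, the entry at the z-row, column s_3 is 18/7.

18/7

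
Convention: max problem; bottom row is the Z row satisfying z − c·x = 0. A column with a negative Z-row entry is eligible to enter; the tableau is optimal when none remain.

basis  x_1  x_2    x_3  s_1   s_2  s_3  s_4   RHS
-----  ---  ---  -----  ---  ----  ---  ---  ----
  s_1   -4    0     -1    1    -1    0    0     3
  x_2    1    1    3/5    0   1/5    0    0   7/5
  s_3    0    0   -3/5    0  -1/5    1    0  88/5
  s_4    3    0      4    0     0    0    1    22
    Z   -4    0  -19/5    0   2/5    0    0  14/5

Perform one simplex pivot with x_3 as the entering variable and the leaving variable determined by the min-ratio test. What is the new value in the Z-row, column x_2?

19/3

Ratio test on column x_3 — row 1: entry -1 ≤ 0; row 2: (7/5)/(3/5) = 7/3; row 3: entry -3/5 ≤ 0; row 4: 22/4 = 11/2. Minimum is 7/3 at row 2 (x_2 leaves); pivot element 3/5.
Divide row 2 by 3/5; eliminate column x_3 from the other rows.
Z-row update in column x_2: 0 − (-19/5)·(5/3) = 19/3.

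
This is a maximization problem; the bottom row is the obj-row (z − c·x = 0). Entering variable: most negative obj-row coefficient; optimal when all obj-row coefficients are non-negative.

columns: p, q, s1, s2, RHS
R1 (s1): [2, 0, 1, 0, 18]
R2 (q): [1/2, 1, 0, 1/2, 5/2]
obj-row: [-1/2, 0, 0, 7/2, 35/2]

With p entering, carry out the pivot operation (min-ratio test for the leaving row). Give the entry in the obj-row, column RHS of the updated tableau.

Ratio test on column p — row 1: 18/2 = 9; row 2: (5/2)/(1/2) = 5. Minimum is 5 at row 2 (q leaves); pivot element 1/2.
Divide row 2 by 1/2; eliminate column p from the other rows.
obj-row update in column RHS: 35/2 − (-1/2)·5 = 20.

20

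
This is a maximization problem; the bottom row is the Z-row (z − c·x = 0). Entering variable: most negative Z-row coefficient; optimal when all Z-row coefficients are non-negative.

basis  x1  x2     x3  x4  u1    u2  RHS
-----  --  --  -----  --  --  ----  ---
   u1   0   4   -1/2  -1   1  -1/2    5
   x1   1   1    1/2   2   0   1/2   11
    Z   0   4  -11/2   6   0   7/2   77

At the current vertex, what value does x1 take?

x1 is basic (row 2); its value is the RHS of that row, 11.

11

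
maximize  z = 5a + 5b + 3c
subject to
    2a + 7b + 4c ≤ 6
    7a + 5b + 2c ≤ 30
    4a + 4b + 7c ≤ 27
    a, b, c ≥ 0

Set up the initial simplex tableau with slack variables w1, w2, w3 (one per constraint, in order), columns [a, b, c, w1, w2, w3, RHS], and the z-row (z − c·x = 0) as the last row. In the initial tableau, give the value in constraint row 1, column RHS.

6

The RHS of constraint 1 is b_1 = 6.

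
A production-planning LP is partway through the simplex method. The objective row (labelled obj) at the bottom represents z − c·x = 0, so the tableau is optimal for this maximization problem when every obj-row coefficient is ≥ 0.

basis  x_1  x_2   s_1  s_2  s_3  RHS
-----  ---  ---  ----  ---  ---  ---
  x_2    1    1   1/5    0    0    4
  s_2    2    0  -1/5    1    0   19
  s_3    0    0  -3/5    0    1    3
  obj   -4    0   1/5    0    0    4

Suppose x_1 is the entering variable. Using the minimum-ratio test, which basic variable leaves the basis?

Column x_1 entries and ratios — x_2: 4/1 = 4; s_2: 19/2 = 19/2; s_3: 0 ≤ 0, skip.
Smallest ratio is 4 in the row of x_2, so x_2 leaves.

x_2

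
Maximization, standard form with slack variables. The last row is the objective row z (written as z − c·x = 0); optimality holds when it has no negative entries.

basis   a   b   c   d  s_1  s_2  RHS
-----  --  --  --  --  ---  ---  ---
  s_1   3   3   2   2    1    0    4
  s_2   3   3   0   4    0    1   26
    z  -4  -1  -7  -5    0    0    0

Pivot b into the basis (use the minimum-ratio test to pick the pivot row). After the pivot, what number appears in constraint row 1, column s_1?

Ratio test on column b — row 1: 4/3 = 4/3; row 2: 26/3 = 26/3. Minimum is 4/3 at row 1 (s_1 leaves); pivot element 3.
Divide row 1 by 3; eliminate column b from the other rows.
In the new row 1, the s_1 entry is the old entry divided by the pivot: 1/3 = 1/3.

1/3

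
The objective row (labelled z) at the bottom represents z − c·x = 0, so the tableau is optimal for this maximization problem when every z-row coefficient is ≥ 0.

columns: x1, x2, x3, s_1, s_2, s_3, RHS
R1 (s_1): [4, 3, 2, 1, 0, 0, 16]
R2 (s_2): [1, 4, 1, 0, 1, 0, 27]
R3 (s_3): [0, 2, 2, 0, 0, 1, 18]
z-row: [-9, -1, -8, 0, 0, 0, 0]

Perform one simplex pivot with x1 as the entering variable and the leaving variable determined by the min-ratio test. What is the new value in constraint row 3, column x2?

2

Ratio test on column x1 — row 1: 16/4 = 4; row 2: 27/1 = 27; row 3: entry 0 ≤ 0. Minimum is 4 at row 1 (s_1 leaves); pivot element 4.
Divide row 1 by 4; eliminate column x1 from the other rows.
Row 3 update in column x2: 2 − 0·(3/4) = 2.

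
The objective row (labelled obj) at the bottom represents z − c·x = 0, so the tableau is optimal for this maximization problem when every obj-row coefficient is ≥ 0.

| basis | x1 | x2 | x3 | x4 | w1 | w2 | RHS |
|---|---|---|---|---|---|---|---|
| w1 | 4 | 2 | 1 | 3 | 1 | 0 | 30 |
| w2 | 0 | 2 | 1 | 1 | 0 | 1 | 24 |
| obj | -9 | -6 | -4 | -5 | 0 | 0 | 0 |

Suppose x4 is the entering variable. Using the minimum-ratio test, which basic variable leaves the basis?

Column x4 entries and ratios — w1: 30/3 = 10; w2: 24/1 = 24.
Smallest ratio is 10 in the row of w1, so w1 leaves.

w1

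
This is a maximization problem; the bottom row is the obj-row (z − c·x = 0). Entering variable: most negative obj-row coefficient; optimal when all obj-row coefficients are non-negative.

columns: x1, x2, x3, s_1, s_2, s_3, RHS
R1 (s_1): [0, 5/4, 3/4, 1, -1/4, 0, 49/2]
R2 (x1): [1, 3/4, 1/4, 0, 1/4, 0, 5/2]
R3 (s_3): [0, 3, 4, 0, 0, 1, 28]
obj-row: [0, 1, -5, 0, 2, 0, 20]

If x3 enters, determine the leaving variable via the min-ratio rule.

Column x3 entries and ratios — s_1: (49/2)/(3/4) = 98/3; x1: (5/2)/(1/4) = 10; s_3: 28/4 = 7.
Smallest ratio is 7 in the row of s_3, so s_3 leaves.

s_3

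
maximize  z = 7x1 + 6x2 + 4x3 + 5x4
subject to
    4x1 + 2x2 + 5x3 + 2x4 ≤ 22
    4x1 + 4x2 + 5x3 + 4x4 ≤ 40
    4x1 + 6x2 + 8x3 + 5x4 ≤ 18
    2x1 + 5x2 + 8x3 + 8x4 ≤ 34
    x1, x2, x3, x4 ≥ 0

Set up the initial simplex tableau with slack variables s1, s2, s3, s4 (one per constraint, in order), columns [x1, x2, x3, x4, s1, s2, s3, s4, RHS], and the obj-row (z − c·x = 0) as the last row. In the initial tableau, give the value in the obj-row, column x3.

-4

The obj-row carries the negated objective coefficients: the x3 entry is -4.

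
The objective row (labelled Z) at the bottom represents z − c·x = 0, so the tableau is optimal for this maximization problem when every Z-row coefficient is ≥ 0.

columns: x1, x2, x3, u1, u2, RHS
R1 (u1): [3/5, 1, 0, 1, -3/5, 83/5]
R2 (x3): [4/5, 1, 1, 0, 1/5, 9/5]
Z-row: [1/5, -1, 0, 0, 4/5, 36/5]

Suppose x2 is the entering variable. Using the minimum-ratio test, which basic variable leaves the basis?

Column x2 entries and ratios — u1: (83/5)/1 = 83/5; x3: (9/5)/1 = 9/5.
Smallest ratio is 9/5 in the row of x3, so x3 leaves.

x3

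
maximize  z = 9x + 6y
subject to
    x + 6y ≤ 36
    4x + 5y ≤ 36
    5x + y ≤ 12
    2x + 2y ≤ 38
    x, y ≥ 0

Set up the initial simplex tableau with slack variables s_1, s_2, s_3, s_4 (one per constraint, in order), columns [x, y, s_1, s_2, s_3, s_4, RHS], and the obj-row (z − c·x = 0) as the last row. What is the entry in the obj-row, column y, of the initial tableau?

-6

The obj-row carries the negated objective coefficients: the y entry is -6.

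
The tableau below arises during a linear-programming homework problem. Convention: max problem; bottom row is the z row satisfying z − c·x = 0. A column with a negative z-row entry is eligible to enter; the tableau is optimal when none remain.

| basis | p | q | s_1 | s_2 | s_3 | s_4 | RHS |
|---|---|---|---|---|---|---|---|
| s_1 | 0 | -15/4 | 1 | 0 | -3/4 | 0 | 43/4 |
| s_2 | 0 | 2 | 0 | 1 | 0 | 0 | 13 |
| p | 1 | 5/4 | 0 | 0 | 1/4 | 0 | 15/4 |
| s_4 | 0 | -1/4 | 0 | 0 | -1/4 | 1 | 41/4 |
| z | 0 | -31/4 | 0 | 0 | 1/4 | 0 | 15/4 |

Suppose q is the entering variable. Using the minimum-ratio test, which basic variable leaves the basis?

p

Column q entries and ratios — s_1: -15/4 ≤ 0, skip; s_2: 13/2 = 13/2; p: (15/4)/(5/4) = 3; s_4: -1/4 ≤ 0, skip.
Smallest ratio is 3 in the row of p, so p leaves.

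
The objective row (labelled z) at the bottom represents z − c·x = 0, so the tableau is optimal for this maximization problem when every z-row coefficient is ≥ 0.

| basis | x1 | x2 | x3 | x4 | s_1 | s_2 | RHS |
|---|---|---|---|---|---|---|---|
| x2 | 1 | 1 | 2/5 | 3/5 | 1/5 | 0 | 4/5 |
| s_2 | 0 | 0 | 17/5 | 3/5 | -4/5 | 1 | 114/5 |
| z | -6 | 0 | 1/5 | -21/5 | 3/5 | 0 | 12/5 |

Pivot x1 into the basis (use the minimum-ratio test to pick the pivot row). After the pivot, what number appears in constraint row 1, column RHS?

4/5

Ratio test on column x1 — row 1: (4/5)/1 = 4/5; row 2: entry 0 ≤ 0. Minimum is 4/5 at row 1 (x2 leaves); pivot element 1.
Divide row 1 by 1; eliminate column x1 from the other rows.
In the new row 1, the RHS entry is the old entry divided by the pivot: (4/5)/1 = 4/5.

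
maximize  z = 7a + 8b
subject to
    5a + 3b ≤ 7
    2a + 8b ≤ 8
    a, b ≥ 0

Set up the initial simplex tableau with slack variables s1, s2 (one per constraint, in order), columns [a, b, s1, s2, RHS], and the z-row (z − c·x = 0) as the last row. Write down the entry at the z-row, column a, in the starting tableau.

The z-row carries the negated objective coefficients: the a entry is -7.

-7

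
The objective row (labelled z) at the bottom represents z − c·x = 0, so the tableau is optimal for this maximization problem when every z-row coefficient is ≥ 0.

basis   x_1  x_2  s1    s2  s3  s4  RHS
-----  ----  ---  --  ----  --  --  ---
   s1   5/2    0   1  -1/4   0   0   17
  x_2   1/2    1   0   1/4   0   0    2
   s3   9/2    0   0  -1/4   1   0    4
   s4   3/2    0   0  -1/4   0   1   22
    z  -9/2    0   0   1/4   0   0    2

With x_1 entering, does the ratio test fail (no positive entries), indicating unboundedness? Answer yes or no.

no

Column x_1 has positive entries in row(s) 1, 2, 3, 4, so the ratio test bounds it — not unbounded.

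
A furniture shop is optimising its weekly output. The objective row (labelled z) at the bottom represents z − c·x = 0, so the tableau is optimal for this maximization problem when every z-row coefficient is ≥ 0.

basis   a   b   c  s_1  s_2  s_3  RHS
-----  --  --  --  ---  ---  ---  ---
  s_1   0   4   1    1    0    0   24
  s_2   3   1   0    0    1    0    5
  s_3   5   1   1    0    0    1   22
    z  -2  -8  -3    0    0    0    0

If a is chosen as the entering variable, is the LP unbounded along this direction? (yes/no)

Column a has positive entries in row(s) 2, 3, so the ratio test bounds it — not unbounded.

no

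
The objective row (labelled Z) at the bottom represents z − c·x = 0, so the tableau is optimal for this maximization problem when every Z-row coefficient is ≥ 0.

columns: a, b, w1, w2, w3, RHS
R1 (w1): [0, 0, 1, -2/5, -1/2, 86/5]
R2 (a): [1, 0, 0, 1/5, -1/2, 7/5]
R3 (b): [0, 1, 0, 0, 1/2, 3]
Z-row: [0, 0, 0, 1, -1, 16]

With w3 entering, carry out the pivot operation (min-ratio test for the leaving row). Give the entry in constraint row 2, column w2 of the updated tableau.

1/5

Ratio test on column w3 — row 1: entry -1/2 ≤ 0; row 2: entry -1/2 ≤ 0; row 3: 3/(1/2) = 6. Minimum is 6 at row 3 (b leaves); pivot element 1/2.
Divide row 3 by 1/2; eliminate column w3 from the other rows.
Row 2 update in column w2: 1/5 − (-1/2)·0 = 1/5.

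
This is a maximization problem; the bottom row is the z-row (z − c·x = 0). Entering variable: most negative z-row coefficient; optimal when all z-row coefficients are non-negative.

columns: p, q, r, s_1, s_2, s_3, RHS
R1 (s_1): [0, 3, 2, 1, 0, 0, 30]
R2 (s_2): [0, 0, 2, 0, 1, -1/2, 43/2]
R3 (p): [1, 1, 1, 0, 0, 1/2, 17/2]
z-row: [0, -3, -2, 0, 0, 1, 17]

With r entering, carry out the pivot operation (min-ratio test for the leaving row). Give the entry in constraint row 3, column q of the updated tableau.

1

Ratio test on column r — row 1: 30/2 = 15; row 2: (43/2)/2 = 43/4; row 3: (17/2)/1 = 17/2. Minimum is 17/2 at row 3 (p leaves); pivot element 1.
Divide row 3 by 1; eliminate column r from the other rows.
In the new row 3, the q entry is the old entry divided by the pivot: 1/1 = 1.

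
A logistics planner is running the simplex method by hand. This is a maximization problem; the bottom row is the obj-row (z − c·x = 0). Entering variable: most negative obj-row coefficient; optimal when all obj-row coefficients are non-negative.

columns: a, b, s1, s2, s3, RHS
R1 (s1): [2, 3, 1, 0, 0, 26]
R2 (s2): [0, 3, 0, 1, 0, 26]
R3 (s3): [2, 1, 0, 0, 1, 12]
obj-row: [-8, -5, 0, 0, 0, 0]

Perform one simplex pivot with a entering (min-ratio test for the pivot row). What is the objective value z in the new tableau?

48

Ratio test on column a — row 1: 26/2 = 13; row 2: entry 0 ≤ 0; row 3: 12/2 = 6. Minimum is 6 at row 3 (s3 leaves); pivot element 2.
Pivot on row 3; the obj-row RHS becomes 0 − (-8)·6 = 48.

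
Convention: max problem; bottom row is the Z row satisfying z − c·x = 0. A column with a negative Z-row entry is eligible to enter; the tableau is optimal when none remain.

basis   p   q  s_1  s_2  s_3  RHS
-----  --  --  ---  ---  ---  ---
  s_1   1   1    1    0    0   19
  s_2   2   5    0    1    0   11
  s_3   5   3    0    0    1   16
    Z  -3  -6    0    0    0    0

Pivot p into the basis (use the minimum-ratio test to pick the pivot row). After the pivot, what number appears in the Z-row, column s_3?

3/5

Ratio test on column p — row 1: 19/1 = 19; row 2: 11/2 = 11/2; row 3: 16/5 = 16/5. Minimum is 16/5 at row 3 (s_3 leaves); pivot element 5.
Divide row 3 by 5; eliminate column p from the other rows.
Z-row update in column s_3: 0 − (-3)·(1/5) = 3/5.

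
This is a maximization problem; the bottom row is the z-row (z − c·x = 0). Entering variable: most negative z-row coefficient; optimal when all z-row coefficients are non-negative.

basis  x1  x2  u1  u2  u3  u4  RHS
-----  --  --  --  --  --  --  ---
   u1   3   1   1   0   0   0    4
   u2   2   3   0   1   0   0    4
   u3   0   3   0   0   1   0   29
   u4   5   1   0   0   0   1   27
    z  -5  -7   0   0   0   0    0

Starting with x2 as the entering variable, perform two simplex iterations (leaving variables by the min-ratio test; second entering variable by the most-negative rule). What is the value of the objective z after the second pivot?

Ratio test on column x2 — row 1: 4/1 = 4; row 2: 4/3 = 4/3; row 3: 29/3 = 29/3; row 4: 27/1 = 27. Minimum is 4/3 at row 2 (u2 leaves); pivot element 3.
Pivot on row 2; the z-row RHS becomes 0 − (-7)·(4/3) = 28/3.
Next entering variable (most negative z-row entry -1/3): x1.
Ratio test on column x1 — row 1: (8/3)/(7/3) = 8/7; row 2: (4/3)/(2/3) = 2; row 3: entry -2 ≤ 0; row 4: (77/3)/(13/3) = 77/13. Minimum is 8/7 at row 1 (u1 leaves); pivot element 7/3.
After the second pivot the z-row RHS is 28/3 − (-1/3)·(8/7) = 68/7.

68/7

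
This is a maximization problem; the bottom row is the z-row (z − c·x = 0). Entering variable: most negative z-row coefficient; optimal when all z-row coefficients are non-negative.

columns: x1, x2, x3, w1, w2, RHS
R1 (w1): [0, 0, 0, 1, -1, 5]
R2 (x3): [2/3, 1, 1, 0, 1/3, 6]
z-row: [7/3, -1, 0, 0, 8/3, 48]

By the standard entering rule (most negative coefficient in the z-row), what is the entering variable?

Negative z-row entries: x2: -1.
The most negative is -1 in column x2, so x2 enters.

x2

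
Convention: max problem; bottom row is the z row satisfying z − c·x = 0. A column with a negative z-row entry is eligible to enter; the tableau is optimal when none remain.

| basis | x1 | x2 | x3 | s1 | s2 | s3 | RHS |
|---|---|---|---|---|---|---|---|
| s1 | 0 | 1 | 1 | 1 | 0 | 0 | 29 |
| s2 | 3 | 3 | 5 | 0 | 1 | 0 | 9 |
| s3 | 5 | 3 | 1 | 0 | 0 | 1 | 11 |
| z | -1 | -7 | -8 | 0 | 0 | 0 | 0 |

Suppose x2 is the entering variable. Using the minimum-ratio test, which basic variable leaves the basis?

s2

Column x2 entries and ratios — s1: 29/1 = 29; s2: 9/3 = 3; s3: 11/3 = 11/3.
Smallest ratio is 3 in the row of s2, so s2 leaves.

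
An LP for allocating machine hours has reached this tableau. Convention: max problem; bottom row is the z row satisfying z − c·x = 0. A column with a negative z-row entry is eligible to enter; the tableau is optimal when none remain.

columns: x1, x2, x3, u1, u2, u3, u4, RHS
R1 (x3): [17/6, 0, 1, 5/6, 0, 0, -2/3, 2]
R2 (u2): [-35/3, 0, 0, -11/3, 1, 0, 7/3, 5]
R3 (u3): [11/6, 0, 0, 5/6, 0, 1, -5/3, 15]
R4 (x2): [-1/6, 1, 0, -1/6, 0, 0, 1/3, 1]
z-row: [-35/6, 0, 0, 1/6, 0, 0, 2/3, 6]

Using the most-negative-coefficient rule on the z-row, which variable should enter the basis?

Negative z-row entries: x1: -35/6.
The most negative is -35/6 in column x1, so x1 enters.

x1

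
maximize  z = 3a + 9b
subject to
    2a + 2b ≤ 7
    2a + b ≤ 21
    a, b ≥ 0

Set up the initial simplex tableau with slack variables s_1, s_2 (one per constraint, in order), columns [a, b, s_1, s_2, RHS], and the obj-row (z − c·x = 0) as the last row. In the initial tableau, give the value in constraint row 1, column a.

2

Constraint 1 has coefficient 2 on a.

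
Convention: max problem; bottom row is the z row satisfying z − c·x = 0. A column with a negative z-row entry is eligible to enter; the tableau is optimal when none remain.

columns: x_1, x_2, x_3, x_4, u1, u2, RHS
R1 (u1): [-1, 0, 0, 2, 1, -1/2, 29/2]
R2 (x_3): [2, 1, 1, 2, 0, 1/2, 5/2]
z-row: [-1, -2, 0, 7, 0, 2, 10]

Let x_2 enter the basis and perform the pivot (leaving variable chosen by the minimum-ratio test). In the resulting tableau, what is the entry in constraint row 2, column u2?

Ratio test on column x_2 — row 1: entry 0 ≤ 0; row 2: (5/2)/1 = 5/2. Minimum is 5/2 at row 2 (x_3 leaves); pivot element 1.
Divide row 2 by 1; eliminate column x_2 from the other rows.
In the new row 2, the u2 entry is the old entry divided by the pivot: (1/2)/1 = 1/2.

1/2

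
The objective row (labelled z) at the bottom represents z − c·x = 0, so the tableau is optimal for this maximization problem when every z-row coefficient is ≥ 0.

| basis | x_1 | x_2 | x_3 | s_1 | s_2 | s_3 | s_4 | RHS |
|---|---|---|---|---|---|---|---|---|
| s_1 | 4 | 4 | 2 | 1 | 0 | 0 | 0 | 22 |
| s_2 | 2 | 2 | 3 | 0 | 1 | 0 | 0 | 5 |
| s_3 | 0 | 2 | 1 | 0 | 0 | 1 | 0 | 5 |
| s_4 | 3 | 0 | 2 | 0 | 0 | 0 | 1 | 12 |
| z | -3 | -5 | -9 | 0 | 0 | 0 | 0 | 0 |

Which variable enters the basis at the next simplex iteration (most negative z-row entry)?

Negative z-row entries: x_1: -3, x_2: -5, x_3: -9.
The most negative is -9 in column x_3, so x_3 enters.

x_3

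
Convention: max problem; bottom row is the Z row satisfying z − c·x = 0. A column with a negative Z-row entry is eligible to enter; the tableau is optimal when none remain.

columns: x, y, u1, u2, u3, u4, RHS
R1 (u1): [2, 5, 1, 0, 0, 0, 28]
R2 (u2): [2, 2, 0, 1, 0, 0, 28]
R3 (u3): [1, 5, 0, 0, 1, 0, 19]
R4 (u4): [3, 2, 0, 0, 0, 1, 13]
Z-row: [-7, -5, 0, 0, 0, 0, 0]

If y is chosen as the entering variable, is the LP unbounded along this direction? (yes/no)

Column y has positive entries in row(s) 1, 2, 3, 4, so the ratio test bounds it — not unbounded.

no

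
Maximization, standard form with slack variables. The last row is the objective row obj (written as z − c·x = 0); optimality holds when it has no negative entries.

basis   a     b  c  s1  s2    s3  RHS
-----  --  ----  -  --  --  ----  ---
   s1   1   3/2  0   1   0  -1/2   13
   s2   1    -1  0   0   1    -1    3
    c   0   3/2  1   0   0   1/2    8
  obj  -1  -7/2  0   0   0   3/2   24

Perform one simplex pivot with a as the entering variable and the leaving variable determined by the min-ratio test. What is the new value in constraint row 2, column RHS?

3

Ratio test on column a — row 1: 13/1 = 13; row 2: 3/1 = 3; row 3: entry 0 ≤ 0. Minimum is 3 at row 2 (s2 leaves); pivot element 1.
Divide row 2 by 1; eliminate column a from the other rows.
In the new row 2, the RHS entry is the old entry divided by the pivot: 3/1 = 3.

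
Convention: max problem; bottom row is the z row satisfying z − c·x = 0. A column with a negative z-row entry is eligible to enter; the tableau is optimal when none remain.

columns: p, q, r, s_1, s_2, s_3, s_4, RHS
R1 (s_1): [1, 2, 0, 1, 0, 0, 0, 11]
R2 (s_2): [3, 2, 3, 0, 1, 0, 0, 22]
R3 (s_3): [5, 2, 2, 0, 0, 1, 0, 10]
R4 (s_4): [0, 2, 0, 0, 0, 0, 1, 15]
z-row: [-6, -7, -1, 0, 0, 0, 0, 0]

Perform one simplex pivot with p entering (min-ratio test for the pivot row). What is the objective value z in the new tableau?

Ratio test on column p — row 1: 11/1 = 11; row 2: 22/3 = 22/3; row 3: 10/5 = 2; row 4: entry 0 ≤ 0. Minimum is 2 at row 3 (s_3 leaves); pivot element 5.
Pivot on row 3; the z-row RHS becomes 0 − (-6)·2 = 12.

12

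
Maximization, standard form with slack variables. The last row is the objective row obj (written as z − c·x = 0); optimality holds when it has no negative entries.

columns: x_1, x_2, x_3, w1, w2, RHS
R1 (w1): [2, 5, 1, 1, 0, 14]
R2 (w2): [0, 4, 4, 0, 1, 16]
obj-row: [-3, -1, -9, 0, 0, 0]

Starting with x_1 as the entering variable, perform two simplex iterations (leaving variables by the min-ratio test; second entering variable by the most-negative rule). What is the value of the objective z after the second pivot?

51

Ratio test on column x_1 — row 1: 14/2 = 7; row 2: entry 0 ≤ 0. Minimum is 7 at row 1 (w1 leaves); pivot element 2.
Pivot on row 1; the obj-row RHS becomes 0 − (-3)·7 = 21.
Next entering variable (most negative obj-row entry -15/2): x_3.
Ratio test on column x_3 — row 1: 7/(1/2) = 14; row 2: 16/4 = 4. Minimum is 4 at row 2 (w2 leaves); pivot element 4.
After the second pivot the obj-row RHS is 21 − (-15/2)·4 = 51.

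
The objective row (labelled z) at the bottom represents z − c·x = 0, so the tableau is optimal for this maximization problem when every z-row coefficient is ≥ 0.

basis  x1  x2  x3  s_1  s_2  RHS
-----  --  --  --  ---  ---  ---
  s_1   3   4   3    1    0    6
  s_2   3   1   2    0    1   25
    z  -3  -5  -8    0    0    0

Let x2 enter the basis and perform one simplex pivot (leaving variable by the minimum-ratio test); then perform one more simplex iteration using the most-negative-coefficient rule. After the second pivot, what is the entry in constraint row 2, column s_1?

-2/3

Ratio test on column x2 — row 1: 6/4 = 3/2; row 2: 25/1 = 25. Minimum is 3/2 at row 1 (s_1 leaves); pivot element 4.
Divide row 1 by 4; eliminate column x2 from the other rows.
Second iteration: most negative z-row entry is -17/4 in column x3, so x3 enters.
Ratio test on column x3 — row 1: (3/2)/(3/4) = 2; row 2: (47/2)/(5/4) = 94/5. Minimum is 2 at row 1 (x2 leaves); pivot element 3/4.
Divide row 1 by 3/4; eliminate column x3 from the other rows.
After both pivots, the entry at constraint row 2, column s_1 is -2/3.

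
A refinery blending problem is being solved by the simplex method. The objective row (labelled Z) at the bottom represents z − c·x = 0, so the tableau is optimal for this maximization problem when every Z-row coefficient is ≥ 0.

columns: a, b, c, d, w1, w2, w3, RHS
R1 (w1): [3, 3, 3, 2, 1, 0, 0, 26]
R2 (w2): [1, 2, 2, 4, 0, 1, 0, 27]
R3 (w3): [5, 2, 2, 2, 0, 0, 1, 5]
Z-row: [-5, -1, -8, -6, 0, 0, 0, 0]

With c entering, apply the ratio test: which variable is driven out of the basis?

Column c entries and ratios — w1: 26/3 = 26/3; w2: 27/2 = 27/2; w3: 5/2 = 5/2.
Smallest ratio is 5/2 in the row of w3, so w3 leaves.

w3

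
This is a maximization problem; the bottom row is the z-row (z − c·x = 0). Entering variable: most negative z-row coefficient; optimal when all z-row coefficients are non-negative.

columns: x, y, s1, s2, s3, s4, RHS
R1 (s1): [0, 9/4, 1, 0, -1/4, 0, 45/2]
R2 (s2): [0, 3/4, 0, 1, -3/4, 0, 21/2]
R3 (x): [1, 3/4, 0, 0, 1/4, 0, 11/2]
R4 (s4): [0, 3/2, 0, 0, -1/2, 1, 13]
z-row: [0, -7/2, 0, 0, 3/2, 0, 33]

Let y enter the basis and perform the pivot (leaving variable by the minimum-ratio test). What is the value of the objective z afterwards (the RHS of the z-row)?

Ratio test on column y — row 1: (45/2)/(9/4) = 10; row 2: (21/2)/(3/4) = 14; row 3: (11/2)/(3/4) = 22/3; row 4: 13/(3/2) = 26/3. Minimum is 22/3 at row 3 (x leaves); pivot element 3/4.
Pivot on row 3; the z-row RHS becomes 33 − (-7/2)·(22/3) = 176/3.

176/3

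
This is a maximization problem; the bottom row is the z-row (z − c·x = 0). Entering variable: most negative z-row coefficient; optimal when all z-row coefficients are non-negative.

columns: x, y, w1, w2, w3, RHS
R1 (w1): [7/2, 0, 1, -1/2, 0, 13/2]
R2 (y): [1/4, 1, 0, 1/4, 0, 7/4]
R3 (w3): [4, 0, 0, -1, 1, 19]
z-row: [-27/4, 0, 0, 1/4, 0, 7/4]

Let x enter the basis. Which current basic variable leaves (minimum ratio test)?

w1

Column x entries and ratios — w1: (13/2)/(7/2) = 13/7; y: (7/4)/(1/4) = 7; w3: 19/4 = 19/4.
Smallest ratio is 13/7 in the row of w1, so w1 leaves.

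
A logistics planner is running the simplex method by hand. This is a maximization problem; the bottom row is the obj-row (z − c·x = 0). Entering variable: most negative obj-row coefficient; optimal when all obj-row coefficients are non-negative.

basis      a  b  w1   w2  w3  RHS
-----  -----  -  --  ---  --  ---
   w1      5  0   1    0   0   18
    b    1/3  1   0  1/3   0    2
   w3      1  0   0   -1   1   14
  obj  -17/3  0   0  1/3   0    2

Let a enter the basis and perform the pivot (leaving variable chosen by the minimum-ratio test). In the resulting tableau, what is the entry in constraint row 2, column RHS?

4/5

Ratio test on column a — row 1: 18/5 = 18/5; row 2: 2/(1/3) = 6; row 3: 14/1 = 14. Minimum is 18/5 at row 1 (w1 leaves); pivot element 5.
Divide row 1 by 5; eliminate column a from the other rows.
Row 2 update in column RHS: 2 − (1/3)·(18/5) = 4/5.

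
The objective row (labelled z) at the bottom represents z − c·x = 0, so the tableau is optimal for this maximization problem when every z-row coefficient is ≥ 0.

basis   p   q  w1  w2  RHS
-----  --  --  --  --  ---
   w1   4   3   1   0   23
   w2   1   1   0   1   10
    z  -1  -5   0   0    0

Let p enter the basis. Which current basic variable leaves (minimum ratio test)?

Column p entries and ratios — w1: 23/4 = 23/4; w2: 10/1 = 10.
Smallest ratio is 23/4 in the row of w1, so w1 leaves.

w1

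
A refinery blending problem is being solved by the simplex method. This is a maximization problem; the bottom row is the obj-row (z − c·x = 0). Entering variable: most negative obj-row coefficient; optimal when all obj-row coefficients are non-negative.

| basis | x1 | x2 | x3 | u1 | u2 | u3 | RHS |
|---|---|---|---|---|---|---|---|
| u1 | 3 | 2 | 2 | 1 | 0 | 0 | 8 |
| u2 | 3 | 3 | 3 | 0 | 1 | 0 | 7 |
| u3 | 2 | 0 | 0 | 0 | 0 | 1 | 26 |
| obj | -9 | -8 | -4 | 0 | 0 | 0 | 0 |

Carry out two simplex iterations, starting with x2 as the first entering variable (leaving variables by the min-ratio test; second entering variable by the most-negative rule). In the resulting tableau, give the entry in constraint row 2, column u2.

Ratio test on column x2 — row 1: 8/2 = 4; row 2: 7/3 = 7/3; row 3: entry 0 ≤ 0. Minimum is 7/3 at row 2 (u2 leaves); pivot element 3.
Divide row 2 by 3; eliminate column x2 from the other rows.
Second iteration: most negative obj-row entry is -1 in column x1, so x1 enters.
Ratio test on column x1 — row 1: (10/3)/1 = 10/3; row 2: (7/3)/1 = 7/3; row 3: 26/2 = 13. Minimum is 7/3 at row 2 (x2 leaves); pivot element 1.
Divide row 2 by 1; eliminate column x1 from the other rows.
After both pivots, the entry at constraint row 2, column u2 is 1/3.

1/3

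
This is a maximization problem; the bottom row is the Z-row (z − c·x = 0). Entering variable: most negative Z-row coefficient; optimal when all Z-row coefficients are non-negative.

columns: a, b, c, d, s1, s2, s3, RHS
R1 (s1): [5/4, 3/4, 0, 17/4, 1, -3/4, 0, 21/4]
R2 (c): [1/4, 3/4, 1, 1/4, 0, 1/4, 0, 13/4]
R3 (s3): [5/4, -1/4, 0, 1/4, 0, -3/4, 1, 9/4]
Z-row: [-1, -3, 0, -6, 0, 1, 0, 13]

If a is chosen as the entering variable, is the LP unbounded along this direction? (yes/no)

no

Column a has positive entries in row(s) 1, 2, 3, so the ratio test bounds it — not unbounded.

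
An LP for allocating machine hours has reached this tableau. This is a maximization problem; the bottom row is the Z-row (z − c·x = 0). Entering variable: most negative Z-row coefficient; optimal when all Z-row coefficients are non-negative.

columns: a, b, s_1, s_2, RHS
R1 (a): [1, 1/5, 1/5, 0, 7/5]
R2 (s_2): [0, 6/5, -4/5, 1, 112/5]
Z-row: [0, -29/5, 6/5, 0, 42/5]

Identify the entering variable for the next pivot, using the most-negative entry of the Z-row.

b

Negative Z-row entries: b: -29/5.
The most negative is -29/5 in column b, so b enters.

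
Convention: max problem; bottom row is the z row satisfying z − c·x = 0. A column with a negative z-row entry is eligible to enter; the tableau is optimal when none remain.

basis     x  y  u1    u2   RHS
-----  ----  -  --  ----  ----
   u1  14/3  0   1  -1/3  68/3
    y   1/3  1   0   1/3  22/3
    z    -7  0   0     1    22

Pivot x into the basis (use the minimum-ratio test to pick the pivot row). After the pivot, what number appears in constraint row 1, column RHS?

34/7

Ratio test on column x — row 1: (68/3)/(14/3) = 34/7; row 2: (22/3)/(1/3) = 22. Minimum is 34/7 at row 1 (u1 leaves); pivot element 14/3.
Divide row 1 by 14/3; eliminate column x from the other rows.
In the new row 1, the RHS entry is the old entry divided by the pivot: (68/3)/(14/3) = 34/7.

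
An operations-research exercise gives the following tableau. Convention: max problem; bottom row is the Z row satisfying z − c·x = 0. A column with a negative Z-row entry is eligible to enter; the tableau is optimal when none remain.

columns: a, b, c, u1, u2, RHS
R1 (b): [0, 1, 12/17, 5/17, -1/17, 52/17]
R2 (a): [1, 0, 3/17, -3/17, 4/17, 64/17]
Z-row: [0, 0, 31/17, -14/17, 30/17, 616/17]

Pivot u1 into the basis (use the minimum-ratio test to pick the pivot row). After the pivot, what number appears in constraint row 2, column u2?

1/5

Ratio test on column u1 — row 1: (52/17)/(5/17) = 52/5; row 2: entry -3/17 ≤ 0. Minimum is 52/5 at row 1 (b leaves); pivot element 5/17.
Divide row 1 by 5/17; eliminate column u1 from the other rows.
Row 2 update in column u2: 4/17 − (-3/17)·(-1/5) = 1/5.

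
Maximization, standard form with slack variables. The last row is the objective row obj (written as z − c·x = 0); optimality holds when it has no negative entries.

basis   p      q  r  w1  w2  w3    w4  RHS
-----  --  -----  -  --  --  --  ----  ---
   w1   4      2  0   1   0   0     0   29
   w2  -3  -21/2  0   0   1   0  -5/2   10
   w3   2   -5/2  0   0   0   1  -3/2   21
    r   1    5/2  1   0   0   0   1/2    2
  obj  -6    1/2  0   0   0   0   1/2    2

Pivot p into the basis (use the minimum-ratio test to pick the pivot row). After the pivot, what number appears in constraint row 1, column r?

Ratio test on column p — row 1: 29/4 = 29/4; row 2: entry -3 ≤ 0; row 3: 21/2 = 21/2; row 4: 2/1 = 2. Minimum is 2 at row 4 (r leaves); pivot element 1.
Divide row 4 by 1; eliminate column p from the other rows.
Row 1 update in column r: 0 − 4·1 = -4.

-4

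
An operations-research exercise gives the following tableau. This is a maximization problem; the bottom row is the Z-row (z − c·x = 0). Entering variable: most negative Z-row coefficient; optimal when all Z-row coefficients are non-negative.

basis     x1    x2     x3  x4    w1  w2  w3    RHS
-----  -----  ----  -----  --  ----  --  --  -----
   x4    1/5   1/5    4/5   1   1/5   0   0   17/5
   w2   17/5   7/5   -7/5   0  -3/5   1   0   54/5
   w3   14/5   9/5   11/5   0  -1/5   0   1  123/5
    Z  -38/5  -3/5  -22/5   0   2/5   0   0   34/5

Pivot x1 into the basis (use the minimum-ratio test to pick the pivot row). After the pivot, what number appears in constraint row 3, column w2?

Ratio test on column x1 — row 1: (17/5)/(1/5) = 17; row 2: (54/5)/(17/5) = 54/17; row 3: (123/5)/(14/5) = 123/14. Minimum is 54/17 at row 2 (w2 leaves); pivot element 17/5.
Divide row 2 by 17/5; eliminate column x1 from the other rows.
Row 3 update in column w2: 0 − (14/5)·(5/17) = -14/17.

-14/17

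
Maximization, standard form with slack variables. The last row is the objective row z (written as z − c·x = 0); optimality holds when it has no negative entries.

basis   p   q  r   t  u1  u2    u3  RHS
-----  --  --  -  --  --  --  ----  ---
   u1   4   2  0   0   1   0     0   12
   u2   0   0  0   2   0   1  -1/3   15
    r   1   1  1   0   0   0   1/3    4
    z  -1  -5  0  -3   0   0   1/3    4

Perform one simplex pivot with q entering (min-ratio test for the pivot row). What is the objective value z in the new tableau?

24

Ratio test on column q — row 1: 12/2 = 6; row 2: entry 0 ≤ 0; row 3: 4/1 = 4. Minimum is 4 at row 3 (r leaves); pivot element 1.
Pivot on row 3; the z-row RHS becomes 4 − (-5)·4 = 24.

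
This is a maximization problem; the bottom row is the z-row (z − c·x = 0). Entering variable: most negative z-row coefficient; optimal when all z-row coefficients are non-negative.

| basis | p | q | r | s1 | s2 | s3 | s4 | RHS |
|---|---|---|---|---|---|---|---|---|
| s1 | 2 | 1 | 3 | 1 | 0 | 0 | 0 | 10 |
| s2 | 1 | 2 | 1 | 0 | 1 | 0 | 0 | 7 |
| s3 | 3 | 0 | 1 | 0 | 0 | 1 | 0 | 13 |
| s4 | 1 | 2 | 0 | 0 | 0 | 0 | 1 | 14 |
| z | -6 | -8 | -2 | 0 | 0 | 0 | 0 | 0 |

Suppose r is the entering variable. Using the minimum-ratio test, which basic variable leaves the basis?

s1

Column r entries and ratios — s1: 10/3 = 10/3; s2: 7/1 = 7; s3: 13/1 = 13; s4: 0 ≤ 0, skip.
Smallest ratio is 10/3 in the row of s1, so s1 leaves.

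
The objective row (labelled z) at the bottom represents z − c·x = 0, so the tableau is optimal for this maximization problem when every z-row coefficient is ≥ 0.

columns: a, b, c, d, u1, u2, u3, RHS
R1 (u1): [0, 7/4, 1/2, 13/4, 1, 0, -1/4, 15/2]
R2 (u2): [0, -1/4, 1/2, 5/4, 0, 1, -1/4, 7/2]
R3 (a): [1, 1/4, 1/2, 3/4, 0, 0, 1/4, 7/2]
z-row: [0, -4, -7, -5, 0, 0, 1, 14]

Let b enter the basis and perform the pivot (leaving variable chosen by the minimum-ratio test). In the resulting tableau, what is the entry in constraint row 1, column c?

Ratio test on column b — row 1: (15/2)/(7/4) = 30/7; row 2: entry -1/4 ≤ 0; row 3: (7/2)/(1/4) = 14. Minimum is 30/7 at row 1 (u1 leaves); pivot element 7/4.
Divide row 1 by 7/4; eliminate column b from the other rows.
In the new row 1, the c entry is the old entry divided by the pivot: (1/2)/(7/4) = 2/7.

2/7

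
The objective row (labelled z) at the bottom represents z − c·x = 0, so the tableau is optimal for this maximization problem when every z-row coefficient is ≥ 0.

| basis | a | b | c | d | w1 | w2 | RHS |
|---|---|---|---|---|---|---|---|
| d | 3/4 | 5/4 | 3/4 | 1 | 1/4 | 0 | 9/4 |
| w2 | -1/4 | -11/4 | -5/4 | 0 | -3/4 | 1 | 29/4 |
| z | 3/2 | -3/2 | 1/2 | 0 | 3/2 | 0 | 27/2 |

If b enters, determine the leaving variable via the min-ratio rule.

d

Column b entries and ratios — d: (9/4)/(5/4) = 9/5; w2: -11/4 ≤ 0, skip.
Smallest ratio is 9/5 in the row of d, so d leaves.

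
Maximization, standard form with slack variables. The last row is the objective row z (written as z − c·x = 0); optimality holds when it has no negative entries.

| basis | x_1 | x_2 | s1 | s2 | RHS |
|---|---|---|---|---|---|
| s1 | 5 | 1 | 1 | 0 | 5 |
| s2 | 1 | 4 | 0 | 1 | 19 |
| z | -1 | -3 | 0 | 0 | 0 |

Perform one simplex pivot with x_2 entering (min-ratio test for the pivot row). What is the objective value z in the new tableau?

Ratio test on column x_2 — row 1: 5/1 = 5; row 2: 19/4 = 19/4. Minimum is 19/4 at row 2 (s2 leaves); pivot element 4.
Pivot on row 2; the z-row RHS becomes 0 − (-3)·(19/4) = 57/4.

57/4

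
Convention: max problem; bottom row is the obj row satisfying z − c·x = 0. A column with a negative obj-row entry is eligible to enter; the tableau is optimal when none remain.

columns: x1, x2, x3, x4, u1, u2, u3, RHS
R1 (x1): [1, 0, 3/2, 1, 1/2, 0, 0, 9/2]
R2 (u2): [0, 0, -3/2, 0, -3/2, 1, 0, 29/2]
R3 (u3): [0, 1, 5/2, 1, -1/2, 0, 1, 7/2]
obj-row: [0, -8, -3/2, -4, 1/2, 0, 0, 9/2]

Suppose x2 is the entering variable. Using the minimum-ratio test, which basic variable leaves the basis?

Column x2 entries and ratios — x1: 0 ≤ 0, skip; u2: 0 ≤ 0, skip; u3: (7/2)/1 = 7/2.
Smallest ratio is 7/2 in the row of u3, so u3 leaves.

u3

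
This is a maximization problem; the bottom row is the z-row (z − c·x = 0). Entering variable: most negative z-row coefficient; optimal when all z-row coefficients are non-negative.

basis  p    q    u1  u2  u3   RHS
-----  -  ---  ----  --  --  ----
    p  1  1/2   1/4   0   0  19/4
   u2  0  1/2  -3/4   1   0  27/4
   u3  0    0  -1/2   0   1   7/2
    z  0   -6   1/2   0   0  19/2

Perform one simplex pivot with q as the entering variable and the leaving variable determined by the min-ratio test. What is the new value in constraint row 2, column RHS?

Ratio test on column q — row 1: (19/4)/(1/2) = 19/2; row 2: (27/4)/(1/2) = 27/2; row 3: entry 0 ≤ 0. Minimum is 19/2 at row 1 (p leaves); pivot element 1/2.
Divide row 1 by 1/2; eliminate column q from the other rows.
Row 2 update in column RHS: 27/4 − (1/2)·(19/2) = 2.

2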